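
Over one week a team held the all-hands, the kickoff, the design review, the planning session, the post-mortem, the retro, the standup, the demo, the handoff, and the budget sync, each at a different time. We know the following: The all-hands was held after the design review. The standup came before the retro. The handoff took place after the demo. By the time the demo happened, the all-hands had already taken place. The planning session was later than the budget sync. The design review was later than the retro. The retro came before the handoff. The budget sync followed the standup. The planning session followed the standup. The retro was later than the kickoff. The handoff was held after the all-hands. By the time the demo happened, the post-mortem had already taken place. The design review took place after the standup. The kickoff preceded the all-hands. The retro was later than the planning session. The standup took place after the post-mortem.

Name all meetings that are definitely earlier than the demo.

Directly stated before the demo: the all-hands and the post-mortem.
The budget sync reaches the demo via the budget sync → the planning session → the retro → the design review → the all-hands → the demo.
The design review reaches the demo via the design review → the all-hands → the demo.
The kickoff reaches the demo via the kickoff → the all-hands → the demo.
Likewise the planning session, the retro, and the standup each reach the demo by chaining the stated constraints.

the all-hands, the budget sync, the design review, the kickoff, the planning session, the post-mortem, the retro, the standup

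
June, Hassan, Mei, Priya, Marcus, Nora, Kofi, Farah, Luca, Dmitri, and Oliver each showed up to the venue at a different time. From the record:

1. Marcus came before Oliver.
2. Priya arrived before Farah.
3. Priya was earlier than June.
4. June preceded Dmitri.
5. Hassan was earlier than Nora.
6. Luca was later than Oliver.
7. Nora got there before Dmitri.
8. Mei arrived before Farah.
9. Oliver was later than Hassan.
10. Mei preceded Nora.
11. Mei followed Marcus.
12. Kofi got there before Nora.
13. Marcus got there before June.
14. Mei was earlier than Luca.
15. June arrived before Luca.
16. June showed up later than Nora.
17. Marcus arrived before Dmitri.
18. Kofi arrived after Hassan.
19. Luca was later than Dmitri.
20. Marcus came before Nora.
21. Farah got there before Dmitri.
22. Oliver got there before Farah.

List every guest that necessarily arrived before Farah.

Hassan, Marcus, Mei, Oliver, Priya

Directly stated before Farah: Mei, Oliver, and Priya.
Hassan reaches Farah via Hassan → Oliver → Farah.
Marcus reaches Farah via Marcus → Mei → Farah.
No chain forces Nora (or any of the others) ahead of Farah.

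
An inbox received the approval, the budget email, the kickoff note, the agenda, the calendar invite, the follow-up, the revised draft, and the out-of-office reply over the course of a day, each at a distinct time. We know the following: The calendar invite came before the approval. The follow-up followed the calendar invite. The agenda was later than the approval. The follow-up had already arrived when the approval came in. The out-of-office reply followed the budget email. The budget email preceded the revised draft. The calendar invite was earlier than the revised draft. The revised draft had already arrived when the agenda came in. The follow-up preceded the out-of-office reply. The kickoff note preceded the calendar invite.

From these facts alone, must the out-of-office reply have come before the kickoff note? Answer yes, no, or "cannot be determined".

no

Tracing the constraints gives the kickoff note → the calendar invite → the follow-up → the out-of-office reply, so the kickoff note must come before the out-of-office reply.
That means the out-of-office reply cannot be before the kickoff note.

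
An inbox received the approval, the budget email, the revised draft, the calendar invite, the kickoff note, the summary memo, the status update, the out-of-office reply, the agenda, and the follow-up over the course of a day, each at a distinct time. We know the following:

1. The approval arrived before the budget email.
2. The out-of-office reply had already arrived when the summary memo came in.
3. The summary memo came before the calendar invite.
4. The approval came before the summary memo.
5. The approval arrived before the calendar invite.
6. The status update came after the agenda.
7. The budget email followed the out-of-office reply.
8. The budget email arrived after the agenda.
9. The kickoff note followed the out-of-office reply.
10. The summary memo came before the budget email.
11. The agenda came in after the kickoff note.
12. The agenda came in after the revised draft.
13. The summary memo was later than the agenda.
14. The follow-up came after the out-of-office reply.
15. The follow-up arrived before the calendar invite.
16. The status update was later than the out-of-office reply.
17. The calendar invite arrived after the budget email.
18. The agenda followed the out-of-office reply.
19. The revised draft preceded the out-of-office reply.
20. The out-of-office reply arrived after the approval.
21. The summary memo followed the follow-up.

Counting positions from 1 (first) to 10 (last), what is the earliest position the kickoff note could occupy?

4

The approval, the out-of-office reply, and the revised draft must all come before the kickoff note — 3 forced predecessors.
Nothing else is forced ahead of the kickoff note, so its earliest slot is position 3 + 1 = 4.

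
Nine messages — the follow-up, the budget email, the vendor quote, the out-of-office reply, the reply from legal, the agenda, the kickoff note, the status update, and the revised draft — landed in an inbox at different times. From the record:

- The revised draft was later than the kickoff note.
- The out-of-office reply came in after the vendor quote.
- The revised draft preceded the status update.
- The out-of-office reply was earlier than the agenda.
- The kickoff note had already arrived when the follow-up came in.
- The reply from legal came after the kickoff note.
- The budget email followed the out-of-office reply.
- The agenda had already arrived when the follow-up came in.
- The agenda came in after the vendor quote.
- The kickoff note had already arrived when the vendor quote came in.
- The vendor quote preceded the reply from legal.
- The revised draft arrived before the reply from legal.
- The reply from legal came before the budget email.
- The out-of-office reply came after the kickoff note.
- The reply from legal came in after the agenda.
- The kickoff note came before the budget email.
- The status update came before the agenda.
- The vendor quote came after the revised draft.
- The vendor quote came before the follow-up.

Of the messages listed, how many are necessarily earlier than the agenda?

5

Directly stated before the agenda: the out-of-office reply, the status update, and the vendor quote.
The kickoff note reaches the agenda via the kickoff note → the vendor quote → the agenda.
The revised draft reaches the agenda via the revised draft → the status update → the agenda.
That's the kickoff note, the out-of-office reply, the revised draft, the status update, and the vendor quote — 5 in all.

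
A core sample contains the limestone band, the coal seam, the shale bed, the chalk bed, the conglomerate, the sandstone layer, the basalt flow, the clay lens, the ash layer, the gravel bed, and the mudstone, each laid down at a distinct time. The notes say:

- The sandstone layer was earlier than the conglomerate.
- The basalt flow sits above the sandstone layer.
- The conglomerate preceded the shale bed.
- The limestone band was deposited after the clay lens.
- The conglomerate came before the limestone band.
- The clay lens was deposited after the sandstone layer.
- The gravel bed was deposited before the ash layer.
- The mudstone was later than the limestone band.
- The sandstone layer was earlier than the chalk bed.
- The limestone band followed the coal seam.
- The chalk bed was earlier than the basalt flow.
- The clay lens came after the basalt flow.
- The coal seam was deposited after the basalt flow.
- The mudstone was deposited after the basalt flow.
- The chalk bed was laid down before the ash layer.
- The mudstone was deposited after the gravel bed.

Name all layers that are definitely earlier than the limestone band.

the basalt flow, the chalk bed, the clay lens, the coal seam, the conglomerate, the sandstone layer

Directly stated before the limestone band: the clay lens, the coal seam, and the conglomerate.
The basalt flow reaches the limestone band via the basalt flow → the clay lens → the limestone band.
The chalk bed reaches the limestone band via the chalk bed → the basalt flow → the clay lens → the limestone band.
The sandstone layer reaches the limestone band via the sandstone layer → the clay lens → the limestone band.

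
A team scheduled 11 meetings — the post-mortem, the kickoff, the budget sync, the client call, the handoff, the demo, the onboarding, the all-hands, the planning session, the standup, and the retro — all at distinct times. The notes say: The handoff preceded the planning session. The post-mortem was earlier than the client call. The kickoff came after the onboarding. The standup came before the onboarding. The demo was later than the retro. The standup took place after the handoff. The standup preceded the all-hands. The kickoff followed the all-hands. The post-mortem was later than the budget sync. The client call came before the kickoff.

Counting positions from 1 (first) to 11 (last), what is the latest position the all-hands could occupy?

The all-hands must come before the kickoff — 1 meeting forced after it.
Everything else can be placed before the all-hands in some valid order, so the all-hands can sit as late as position 11 − 1 = 10.

10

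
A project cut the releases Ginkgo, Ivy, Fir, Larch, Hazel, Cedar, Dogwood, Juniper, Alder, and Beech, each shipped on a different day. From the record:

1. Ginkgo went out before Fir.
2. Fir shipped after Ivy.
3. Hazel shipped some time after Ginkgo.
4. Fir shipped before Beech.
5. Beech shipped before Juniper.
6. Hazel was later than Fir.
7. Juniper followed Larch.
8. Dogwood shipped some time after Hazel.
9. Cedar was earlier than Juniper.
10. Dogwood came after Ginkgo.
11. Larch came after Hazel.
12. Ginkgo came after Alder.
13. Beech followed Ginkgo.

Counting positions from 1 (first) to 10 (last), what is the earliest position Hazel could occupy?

Alder, Fir, Ginkgo, and Ivy must all come before Hazel — 4 forced predecessors.
Nothing else is forced ahead of Hazel, so its earliest slot is position 4 + 1 = 5.

5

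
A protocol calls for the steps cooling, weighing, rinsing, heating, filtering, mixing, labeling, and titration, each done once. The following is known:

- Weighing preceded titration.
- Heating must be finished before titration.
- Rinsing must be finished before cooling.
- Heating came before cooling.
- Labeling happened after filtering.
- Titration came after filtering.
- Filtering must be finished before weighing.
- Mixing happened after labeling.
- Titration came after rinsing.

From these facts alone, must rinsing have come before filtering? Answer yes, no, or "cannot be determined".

cannot be determined

No chain of stated constraints runs from rinsing to filtering, and none runs from filtering to rinsing either.
So the relative order of rinsing and filtering is not fixed by the given facts.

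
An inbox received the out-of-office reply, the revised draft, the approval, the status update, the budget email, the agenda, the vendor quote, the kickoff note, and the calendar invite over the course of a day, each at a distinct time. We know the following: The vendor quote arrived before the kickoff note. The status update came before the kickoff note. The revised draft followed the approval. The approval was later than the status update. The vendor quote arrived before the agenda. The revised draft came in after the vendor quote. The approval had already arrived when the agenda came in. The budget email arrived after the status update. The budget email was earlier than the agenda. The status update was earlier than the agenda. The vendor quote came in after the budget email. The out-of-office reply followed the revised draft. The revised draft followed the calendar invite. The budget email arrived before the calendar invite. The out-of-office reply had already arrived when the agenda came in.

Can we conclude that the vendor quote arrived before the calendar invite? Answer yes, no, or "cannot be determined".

No chain of stated constraints runs from the vendor quote to the calendar invite, and none runs from the calendar invite to the vendor quote either.
So the relative order of the vendor quote and the calendar invite is not fixed by the given facts.

cannot be determined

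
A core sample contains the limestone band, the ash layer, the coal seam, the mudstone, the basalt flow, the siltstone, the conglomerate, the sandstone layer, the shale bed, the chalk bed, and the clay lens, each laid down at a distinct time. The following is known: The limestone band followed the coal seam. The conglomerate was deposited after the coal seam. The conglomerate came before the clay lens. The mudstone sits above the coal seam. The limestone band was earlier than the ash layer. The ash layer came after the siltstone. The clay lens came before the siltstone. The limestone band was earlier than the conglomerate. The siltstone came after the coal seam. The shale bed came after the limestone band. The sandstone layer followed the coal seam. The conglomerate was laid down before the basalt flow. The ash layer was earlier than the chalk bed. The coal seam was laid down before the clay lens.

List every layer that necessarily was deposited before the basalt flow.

the coal seam, the conglomerate, the limestone band

Directly stated before the basalt flow: the conglomerate.
The coal seam reaches the basalt flow via the coal seam → the conglomerate → the basalt flow.
The limestone band reaches the basalt flow via the limestone band → the conglomerate → the basalt flow.
No chain forces the chalk bed (or any of the others) ahead of the basalt flow.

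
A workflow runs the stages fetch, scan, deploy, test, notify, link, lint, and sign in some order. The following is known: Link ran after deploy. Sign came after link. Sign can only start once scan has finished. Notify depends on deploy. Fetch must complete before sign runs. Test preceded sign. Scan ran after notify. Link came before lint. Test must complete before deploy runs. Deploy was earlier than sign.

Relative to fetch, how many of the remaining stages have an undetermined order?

6

Forced after fetch: sign.
That leaves deploy, link, lint, notify, scan, and test with no forced order relative to fetch — 6.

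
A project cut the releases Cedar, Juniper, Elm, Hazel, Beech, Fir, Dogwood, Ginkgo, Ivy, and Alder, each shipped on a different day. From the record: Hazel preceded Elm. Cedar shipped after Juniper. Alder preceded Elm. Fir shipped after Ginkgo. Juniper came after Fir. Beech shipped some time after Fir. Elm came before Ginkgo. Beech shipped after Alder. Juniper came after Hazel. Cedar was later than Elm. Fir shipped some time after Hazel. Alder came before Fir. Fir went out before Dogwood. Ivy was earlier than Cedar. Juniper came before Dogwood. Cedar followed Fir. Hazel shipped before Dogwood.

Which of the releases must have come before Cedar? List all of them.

Alder, Elm, Fir, Ginkgo, Hazel, Ivy, Juniper

Directly stated before Cedar: Elm, Fir, Ivy, and Juniper.
Alder reaches Cedar via Alder → Elm → Cedar.
Ginkgo reaches Cedar via Ginkgo → Fir → Cedar.
Hazel reaches Cedar via Hazel → Juniper → Cedar.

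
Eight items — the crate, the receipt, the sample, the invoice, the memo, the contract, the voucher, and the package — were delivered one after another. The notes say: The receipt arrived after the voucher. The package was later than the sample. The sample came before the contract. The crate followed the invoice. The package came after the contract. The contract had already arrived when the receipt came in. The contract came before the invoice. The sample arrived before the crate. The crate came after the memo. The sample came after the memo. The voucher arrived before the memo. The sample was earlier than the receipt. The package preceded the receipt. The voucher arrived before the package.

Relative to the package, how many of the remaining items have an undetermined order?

2

Forced before the package: the contract, the memo, the sample, and the voucher; forced after the package: the receipt.
That leaves the crate and the invoice with no forced order relative to the package — 2.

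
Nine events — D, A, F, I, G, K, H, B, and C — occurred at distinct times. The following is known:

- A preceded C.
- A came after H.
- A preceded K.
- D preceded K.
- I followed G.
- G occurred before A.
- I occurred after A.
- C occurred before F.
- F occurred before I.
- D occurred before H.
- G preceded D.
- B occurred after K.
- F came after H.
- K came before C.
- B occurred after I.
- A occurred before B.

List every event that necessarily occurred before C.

Directly stated before C: A and K.
D reaches C via D → K → C.
G reaches C via G → A → C.
H reaches C via H → A → C.

A, D, G, H, K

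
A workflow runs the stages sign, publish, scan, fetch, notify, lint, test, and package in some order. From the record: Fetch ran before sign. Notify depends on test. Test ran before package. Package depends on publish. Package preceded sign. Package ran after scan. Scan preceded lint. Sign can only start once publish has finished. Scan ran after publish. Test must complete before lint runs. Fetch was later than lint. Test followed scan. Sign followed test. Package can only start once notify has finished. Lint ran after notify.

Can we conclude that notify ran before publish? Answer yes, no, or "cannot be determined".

no

Tracing the constraints gives publish → scan → test → notify, so publish must come before notify.
That means notify cannot be before publish.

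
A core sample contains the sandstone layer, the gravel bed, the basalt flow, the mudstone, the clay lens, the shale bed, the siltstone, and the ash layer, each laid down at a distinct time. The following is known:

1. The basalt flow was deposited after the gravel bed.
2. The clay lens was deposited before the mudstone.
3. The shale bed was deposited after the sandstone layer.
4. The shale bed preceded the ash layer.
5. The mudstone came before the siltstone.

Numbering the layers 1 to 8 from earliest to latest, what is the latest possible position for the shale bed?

The shale bed must come before the ash layer — 1 layer forced after it.
Everything else can be placed before the shale bed in some valid order, so the shale bed can sit as late as position 8 − 1 = 7.

7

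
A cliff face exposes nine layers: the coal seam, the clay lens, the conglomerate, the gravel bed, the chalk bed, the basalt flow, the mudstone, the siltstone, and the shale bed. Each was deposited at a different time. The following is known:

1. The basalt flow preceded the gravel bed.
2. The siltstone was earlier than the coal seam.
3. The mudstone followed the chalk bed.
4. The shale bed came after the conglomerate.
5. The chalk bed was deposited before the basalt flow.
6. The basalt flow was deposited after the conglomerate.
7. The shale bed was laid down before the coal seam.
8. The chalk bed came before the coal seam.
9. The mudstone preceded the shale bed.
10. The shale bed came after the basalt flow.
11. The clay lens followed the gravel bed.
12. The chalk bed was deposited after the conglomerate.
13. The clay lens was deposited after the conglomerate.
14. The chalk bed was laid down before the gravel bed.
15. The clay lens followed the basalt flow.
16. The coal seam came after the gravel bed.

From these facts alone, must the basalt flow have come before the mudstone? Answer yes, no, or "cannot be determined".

cannot be determined

No chain of stated constraints runs from the basalt flow to the mudstone, and none runs from the mudstone to the basalt flow either.
So the relative order of the basalt flow and the mudstone is not fixed by the given facts.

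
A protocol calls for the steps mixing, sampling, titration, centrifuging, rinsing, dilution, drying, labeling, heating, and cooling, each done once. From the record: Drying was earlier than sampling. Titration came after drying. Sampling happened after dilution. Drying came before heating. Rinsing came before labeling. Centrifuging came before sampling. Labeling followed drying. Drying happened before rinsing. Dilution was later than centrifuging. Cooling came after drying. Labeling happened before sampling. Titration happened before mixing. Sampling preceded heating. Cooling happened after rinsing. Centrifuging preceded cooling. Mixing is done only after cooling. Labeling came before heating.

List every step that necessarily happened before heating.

centrifuging, dilution, drying, labeling, rinsing, sampling

Directly stated before heating: drying, labeling, and sampling.
Centrifuging reaches heating via centrifuging → sampling → heating.
Dilution reaches heating via dilution → sampling → heating.
Rinsing reaches heating via rinsing → labeling → heating.
No chain forces mixing (or any of the others) ahead of heating.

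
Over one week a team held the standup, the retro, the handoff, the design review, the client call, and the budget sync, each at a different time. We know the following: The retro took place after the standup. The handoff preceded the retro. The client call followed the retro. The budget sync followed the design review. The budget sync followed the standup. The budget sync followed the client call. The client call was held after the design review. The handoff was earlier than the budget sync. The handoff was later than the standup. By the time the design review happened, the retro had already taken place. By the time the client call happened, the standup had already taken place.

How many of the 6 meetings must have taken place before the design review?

Directly stated before the design review: the retro.
The handoff reaches the design review via the handoff → the retro → the design review.
The standup reaches the design review via the standup → the retro → the design review.
No chain forces the budget sync (or any of the others) ahead of the design review.
That's the handoff, the retro, and the standup — 3 in all.

3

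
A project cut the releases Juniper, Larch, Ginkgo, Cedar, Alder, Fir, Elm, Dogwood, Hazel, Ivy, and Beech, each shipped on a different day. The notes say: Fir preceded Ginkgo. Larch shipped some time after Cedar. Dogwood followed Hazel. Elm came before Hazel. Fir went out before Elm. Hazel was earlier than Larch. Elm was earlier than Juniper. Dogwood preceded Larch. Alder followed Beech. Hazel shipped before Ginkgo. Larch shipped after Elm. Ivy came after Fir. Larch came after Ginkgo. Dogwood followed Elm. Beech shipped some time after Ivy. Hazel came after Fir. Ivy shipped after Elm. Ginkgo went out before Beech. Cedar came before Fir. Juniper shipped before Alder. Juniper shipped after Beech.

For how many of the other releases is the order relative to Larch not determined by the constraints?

4

Forced before Larch: Cedar, Dogwood, Elm, Fir, Ginkgo, and Hazel.
That leaves Alder, Beech, Ivy, and Juniper with no forced order relative to Larch — 4.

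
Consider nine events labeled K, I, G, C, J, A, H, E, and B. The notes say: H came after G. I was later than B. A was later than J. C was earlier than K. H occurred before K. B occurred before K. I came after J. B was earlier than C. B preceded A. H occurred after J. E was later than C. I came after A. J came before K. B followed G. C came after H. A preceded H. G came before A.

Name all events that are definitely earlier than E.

Directly stated before E: C.
A reaches E via A → H → C → E.
B reaches E via B → C → E.
G reaches E via G → B → C → E.
Likewise H and J each reach E by chaining the stated constraints.

A, B, C, G, H, J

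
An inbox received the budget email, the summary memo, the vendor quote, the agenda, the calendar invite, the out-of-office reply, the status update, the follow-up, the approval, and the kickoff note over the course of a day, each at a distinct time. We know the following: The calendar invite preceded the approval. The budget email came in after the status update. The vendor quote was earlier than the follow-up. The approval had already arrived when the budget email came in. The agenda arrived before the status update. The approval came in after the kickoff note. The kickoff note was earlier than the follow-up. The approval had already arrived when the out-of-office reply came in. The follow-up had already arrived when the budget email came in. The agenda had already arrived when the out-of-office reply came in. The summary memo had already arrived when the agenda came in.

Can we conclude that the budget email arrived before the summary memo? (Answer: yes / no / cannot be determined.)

no

Tracing the constraints gives the summary memo → the agenda → the status update → the budget email, so the summary memo must come before the budget email.
That means the budget email cannot be before the summary memo.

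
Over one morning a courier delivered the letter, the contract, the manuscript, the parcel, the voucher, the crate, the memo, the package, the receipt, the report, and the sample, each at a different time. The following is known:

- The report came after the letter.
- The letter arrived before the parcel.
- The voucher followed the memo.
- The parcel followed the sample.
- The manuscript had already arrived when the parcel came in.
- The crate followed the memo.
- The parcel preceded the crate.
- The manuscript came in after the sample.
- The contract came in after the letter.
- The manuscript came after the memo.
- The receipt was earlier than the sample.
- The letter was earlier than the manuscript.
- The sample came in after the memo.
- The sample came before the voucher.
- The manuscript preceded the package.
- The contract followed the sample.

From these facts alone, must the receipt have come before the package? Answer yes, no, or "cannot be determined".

yes

Chain the constraints: the receipt → the sample → the manuscript → the package. Each link is directly stated, so the receipt comes before the package.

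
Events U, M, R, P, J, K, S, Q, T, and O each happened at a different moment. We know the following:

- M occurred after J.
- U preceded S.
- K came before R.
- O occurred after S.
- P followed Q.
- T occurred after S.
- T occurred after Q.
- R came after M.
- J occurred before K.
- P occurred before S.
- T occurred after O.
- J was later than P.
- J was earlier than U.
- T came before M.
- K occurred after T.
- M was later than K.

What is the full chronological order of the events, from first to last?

The constraints fix every adjacent pair, so only one ordering works:
Q → P → J → U → S → O → T → K → M → R.

Q, P, J, U, S, O, T, K, M, R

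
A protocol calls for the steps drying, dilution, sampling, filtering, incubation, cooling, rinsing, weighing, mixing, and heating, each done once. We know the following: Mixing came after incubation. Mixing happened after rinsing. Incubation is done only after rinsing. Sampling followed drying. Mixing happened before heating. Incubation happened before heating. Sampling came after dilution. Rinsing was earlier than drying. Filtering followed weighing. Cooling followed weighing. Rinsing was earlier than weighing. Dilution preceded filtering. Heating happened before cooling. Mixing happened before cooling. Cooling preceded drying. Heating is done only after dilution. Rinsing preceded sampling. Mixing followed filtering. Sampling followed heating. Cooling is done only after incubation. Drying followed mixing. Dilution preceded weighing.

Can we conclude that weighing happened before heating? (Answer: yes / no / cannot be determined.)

Chain the constraints: weighing → filtering → mixing → heating. Each link is directly stated, so weighing comes before heating.

yes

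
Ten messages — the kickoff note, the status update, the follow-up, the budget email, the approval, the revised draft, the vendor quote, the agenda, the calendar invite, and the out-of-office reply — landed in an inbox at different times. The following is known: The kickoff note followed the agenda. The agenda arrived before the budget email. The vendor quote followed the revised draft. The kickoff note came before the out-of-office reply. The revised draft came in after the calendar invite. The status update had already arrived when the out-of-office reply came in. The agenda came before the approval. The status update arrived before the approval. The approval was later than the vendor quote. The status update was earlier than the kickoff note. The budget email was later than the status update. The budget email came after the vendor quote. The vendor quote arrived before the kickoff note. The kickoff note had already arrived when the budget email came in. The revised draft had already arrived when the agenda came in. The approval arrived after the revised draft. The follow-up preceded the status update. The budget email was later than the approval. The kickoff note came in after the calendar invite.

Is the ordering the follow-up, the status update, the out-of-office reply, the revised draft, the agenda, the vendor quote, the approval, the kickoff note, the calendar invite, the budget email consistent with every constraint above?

no

The constraints require the kickoff note before the out-of-office reply, but in the proposed sequence the out-of-office reply appears ahead of the kickoff note. That one violation is enough.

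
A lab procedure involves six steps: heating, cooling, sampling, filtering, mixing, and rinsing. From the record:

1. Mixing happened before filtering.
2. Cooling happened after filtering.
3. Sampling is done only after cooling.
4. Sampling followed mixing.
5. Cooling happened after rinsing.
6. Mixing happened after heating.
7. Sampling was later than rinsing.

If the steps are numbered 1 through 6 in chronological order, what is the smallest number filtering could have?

Heating and mixing must both come before filtering — 2 forced predecessors.
Nothing else is forced ahead of filtering, so its earliest slot is position 2 + 1 = 3.

3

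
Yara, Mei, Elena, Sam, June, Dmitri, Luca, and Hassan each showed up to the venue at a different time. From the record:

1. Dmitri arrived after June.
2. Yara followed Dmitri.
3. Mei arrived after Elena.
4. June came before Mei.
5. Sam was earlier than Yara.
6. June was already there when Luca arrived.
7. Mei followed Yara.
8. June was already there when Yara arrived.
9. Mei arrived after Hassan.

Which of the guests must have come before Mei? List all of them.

Dmitri, Elena, Hassan, June, Sam, Yara

Directly stated before Mei: Elena, Hassan, June, and Yara.
Dmitri reaches Mei via Dmitri → Yara → Mei.
Sam reaches Mei via Sam → Yara → Mei.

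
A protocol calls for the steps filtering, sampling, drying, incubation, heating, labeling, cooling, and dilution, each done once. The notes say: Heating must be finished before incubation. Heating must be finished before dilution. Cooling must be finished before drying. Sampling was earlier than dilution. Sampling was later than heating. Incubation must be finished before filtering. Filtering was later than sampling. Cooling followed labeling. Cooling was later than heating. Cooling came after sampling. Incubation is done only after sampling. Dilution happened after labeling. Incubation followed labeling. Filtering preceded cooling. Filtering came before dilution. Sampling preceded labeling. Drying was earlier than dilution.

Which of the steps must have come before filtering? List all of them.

heating, incubation, labeling, sampling

Directly stated before filtering: incubation and sampling.
Heating reaches filtering via heating → sampling → filtering.
Labeling reaches filtering via labeling → incubation → filtering.
No chain forces dilution (or any of the others) ahead of filtering.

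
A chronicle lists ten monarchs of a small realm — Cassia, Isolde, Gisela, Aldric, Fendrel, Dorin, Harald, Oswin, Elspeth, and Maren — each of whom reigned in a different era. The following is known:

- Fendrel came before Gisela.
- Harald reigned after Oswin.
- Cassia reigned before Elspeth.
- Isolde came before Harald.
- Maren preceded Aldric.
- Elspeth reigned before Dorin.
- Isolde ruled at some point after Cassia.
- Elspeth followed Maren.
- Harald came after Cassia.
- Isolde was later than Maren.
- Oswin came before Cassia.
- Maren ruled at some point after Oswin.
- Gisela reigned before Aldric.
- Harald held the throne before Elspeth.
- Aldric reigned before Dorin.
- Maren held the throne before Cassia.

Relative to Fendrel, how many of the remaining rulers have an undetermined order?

6

Forced after Fendrel: Aldric, Dorin, and Gisela.
That leaves Cassia, Elspeth, Harald, Isolde, Maren, and Oswin with no forced order relative to Fendrel — 6.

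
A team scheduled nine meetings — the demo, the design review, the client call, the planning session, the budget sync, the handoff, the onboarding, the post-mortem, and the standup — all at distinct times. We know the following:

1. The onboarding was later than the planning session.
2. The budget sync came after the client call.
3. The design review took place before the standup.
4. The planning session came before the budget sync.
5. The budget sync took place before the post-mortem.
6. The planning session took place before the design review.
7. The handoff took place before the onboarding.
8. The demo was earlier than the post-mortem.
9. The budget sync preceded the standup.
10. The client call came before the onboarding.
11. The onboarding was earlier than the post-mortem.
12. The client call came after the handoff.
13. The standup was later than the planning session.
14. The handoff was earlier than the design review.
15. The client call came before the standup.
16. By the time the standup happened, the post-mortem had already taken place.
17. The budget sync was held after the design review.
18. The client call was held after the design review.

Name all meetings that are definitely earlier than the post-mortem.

the budget sync, the client call, the demo, the design review, the handoff, the onboarding, the planning session

Directly stated before the post-mortem: the budget sync, the demo, and the onboarding.
The client call reaches the post-mortem via the client call → the budget sync → the post-mortem.
The design review reaches the post-mortem via the design review → the budget sync → the post-mortem.
The handoff reaches the post-mortem via the handoff → the onboarding → the post-mortem.
Likewise the planning session reaches the post-mortem by chaining the stated constraints.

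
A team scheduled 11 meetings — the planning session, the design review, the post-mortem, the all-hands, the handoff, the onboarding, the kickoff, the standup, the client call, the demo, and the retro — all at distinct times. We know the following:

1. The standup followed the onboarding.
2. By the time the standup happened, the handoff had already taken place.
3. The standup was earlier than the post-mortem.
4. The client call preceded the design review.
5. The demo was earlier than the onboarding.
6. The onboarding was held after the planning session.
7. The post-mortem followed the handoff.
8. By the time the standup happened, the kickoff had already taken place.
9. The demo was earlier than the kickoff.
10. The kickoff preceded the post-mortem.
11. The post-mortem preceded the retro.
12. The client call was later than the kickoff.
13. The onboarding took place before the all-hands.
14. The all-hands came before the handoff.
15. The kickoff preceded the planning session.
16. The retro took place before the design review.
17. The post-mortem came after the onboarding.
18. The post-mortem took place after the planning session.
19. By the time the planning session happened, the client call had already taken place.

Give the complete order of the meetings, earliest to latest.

The constraints fix every adjacent pair, so only one ordering works:
the demo → the kickoff → the client call → the planning session → the onboarding → the all-hands → the handoff → the standup → the post-mortem → the retro → the design review.

the demo, the kickoff, the client call, the planning session, the onboarding, the all-hands, the handoff, the standup, the post-mortem, the retro, the design review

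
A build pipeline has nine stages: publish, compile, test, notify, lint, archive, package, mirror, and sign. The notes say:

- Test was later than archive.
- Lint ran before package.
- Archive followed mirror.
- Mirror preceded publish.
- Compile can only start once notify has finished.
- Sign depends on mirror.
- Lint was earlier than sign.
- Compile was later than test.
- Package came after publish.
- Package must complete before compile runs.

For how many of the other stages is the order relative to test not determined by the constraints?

Forced before test: archive and mirror; forced after test: compile.
That leaves lint, notify, package, publish, and sign with no forced order relative to test — 5.

5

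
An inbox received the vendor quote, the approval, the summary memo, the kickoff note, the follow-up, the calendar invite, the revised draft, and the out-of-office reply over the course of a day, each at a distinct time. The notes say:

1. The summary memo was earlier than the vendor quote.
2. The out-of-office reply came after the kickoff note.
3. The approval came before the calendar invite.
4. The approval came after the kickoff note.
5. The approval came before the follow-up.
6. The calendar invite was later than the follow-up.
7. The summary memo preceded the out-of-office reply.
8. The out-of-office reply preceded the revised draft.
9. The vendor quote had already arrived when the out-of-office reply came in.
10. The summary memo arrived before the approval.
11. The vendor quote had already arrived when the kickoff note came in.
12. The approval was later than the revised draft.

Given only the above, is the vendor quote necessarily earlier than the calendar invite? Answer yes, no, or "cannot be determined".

yes

Chain the constraints: the vendor quote → the kickoff note → the approval → the calendar invite. Each link is directly stated, so the vendor quote comes before the calendar invite.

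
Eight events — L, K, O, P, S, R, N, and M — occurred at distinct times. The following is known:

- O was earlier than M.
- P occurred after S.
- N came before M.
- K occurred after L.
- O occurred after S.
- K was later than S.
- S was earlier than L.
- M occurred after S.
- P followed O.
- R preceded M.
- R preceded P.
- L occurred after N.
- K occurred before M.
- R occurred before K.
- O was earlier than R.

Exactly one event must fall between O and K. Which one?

R

Tracing the constraints gives O → R → K, so R sits after O and before K.
No other event is forced both after O and before K.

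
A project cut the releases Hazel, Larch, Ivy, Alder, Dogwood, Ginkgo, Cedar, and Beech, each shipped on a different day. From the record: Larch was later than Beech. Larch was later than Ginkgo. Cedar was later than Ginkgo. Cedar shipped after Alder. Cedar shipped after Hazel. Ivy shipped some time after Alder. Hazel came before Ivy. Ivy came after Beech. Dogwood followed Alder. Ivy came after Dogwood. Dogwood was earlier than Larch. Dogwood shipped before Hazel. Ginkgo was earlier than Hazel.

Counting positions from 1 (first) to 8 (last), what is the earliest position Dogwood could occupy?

2

Alder must come before Dogwood — 1 forced predecessor.
Nothing else is forced ahead of Dogwood, so its earliest slot is position 1 + 1 = 2.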